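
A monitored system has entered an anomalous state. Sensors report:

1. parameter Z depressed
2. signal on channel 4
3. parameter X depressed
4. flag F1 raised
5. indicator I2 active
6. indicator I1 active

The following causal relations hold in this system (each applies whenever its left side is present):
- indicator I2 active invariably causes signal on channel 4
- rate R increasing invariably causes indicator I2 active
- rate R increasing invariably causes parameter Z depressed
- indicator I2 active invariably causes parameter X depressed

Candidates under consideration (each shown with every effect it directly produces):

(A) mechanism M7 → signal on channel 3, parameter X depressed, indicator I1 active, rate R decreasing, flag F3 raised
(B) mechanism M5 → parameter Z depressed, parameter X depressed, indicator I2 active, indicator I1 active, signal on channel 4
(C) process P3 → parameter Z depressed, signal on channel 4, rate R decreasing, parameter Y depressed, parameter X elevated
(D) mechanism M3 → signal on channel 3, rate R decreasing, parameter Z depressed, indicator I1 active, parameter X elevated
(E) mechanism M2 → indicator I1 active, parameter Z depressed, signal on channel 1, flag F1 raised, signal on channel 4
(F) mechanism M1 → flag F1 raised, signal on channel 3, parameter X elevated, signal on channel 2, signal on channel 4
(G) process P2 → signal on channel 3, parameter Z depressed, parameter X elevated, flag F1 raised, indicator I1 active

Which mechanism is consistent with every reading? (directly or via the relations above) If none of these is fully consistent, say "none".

Testing each hypothesis:
(A) mechanism M7 — does not account for parameter Z depressed, signal on channel 4, flag F1 raised, indicator I2 active
(B) mechanism M5 — does not account for flag F1 raised
(C) process P3 — fails on parameter X depressed, flag F1 raised, indicator I2 active, indicator I1 active (predicts parameter X elevated, not parameter X depressed)
(D) mechanism M3 — parameter Z depressed match; signal on channel 4 miss; parameter X depressed miss; flag F1 raised miss; indicator I2 active miss; indicator I1 active match
(E) mechanism M2 — parameter Z depressed match; signal on channel 4 match; parameter X depressed miss; flag F1 raised match; indicator I2 active miss; indicator I1 active match
(F) mechanism M1 — parameter Z depressed miss; signal on channel 4 match; parameter X depressed miss; flag F1 raised match; indicator I2 active miss; indicator I1 active miss
(G) process P2 — parameter Z depressed match; signal on channel 4 miss; parameter X depressed miss; flag F1 raised match; indicator I2 active miss; indicator I1 active match
Every candidate fails on at least one observation.

none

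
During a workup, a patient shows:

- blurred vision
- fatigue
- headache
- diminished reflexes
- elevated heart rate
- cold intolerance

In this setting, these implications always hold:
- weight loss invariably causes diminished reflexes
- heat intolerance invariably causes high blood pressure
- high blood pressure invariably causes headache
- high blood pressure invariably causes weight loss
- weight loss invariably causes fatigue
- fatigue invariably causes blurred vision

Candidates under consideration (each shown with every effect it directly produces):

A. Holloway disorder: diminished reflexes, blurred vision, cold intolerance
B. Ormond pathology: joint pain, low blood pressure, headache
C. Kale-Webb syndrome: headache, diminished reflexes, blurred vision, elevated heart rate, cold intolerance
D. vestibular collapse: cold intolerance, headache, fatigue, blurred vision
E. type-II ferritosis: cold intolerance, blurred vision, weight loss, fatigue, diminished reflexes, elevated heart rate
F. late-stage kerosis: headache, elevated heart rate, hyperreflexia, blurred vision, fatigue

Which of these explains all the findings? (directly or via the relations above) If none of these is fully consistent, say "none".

Checking each candidate against the observations:
(A) Holloway disorder — does not account for fatigue, headache, elevated heart rate
(B) Ormond pathology — blurred vision miss; fatigue miss; headache match; diminished reflexes miss; elevated heart rate miss; cold intolerance miss
(C) Kale-Webb syndrome — does not account for fatigue
(D) vestibular collapse — blurred vision match; fatigue match; headache match; diminished reflexes miss; elevated heart rate miss; cold intolerance match
(E) type-II ferritosis — blurred vision match; fatigue match; headache miss; diminished reflexes match; elevated heart rate match; cold intolerance match
(F) late-stage kerosis — blurred vision match; fatigue match; headache match; diminished reflexes miss; elevated heart rate match; cold intolerance miss
Every candidate fails on at least one observation.

none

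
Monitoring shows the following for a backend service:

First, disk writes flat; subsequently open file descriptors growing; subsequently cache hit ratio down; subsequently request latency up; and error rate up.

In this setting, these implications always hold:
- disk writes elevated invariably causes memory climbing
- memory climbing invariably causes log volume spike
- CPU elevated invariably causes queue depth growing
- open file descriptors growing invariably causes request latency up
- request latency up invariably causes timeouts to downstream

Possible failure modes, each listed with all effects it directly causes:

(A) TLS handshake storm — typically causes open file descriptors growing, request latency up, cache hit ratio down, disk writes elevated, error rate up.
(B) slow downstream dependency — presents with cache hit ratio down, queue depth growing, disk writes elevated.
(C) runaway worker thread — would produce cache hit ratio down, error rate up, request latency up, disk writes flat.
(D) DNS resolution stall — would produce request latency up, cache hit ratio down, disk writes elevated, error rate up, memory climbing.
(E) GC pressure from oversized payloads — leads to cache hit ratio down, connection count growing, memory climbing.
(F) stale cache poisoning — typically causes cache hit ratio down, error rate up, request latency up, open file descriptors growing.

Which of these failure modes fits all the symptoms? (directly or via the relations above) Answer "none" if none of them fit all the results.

For each candidate, compare predicted effects to what was observed:
(A) TLS handshake storm — disk writes flat -; open file descriptors growing +; cache hit ratio down +; request latency up +; error rate up +
(B) slow downstream dependency — disk writes flat -; open file descriptors growing -; cache hit ratio down +; request latency up -; error rate up -
(C) runaway worker thread — disk writes flat +; open file descriptors growing -; cache hit ratio down +; request latency up +; error rate up +
(D) DNS resolution stall — disk writes flat -; open file descriptors growing -; cache hit ratio down +; request latency up +; error rate up +
(E) GC pressure from oversized payloads — does not account for disk writes flat, open file descriptors growing, request latency up, error rate up
(F) stale cache poisoning — does not account for disk writes flat
Every candidate fails on at least one observation.

none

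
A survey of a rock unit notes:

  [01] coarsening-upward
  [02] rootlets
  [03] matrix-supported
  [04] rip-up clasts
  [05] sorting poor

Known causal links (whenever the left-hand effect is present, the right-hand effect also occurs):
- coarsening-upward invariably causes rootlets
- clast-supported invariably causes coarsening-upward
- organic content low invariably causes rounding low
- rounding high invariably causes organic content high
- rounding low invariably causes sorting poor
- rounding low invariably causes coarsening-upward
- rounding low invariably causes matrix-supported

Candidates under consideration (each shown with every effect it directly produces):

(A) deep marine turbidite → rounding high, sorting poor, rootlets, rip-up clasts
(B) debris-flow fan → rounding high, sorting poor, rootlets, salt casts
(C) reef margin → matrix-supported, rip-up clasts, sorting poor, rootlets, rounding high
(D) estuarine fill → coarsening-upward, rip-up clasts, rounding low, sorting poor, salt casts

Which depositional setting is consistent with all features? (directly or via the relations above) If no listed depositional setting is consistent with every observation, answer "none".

D

Per-candidate check:
(A) deep marine turbidite — coarsening-upward NO; rootlets yes; matrix-supported NO; rip-up clasts yes; sorting poor yes
(B) debris-flow fan — coarsening-upward NO; rootlets yes; matrix-supported NO; rip-up clasts NO; sorting poor yes
(C) reef margin — does not account for coarsening-upward
(D) estuarine fill — coarsening-upward yes; rootlets yes (via coarsening-upward → rootlets); matrix-supported yes (via rounding low → matrix-supported); rip-up clasts yes; sorting poor yes
Only (D) is consistent with every observation.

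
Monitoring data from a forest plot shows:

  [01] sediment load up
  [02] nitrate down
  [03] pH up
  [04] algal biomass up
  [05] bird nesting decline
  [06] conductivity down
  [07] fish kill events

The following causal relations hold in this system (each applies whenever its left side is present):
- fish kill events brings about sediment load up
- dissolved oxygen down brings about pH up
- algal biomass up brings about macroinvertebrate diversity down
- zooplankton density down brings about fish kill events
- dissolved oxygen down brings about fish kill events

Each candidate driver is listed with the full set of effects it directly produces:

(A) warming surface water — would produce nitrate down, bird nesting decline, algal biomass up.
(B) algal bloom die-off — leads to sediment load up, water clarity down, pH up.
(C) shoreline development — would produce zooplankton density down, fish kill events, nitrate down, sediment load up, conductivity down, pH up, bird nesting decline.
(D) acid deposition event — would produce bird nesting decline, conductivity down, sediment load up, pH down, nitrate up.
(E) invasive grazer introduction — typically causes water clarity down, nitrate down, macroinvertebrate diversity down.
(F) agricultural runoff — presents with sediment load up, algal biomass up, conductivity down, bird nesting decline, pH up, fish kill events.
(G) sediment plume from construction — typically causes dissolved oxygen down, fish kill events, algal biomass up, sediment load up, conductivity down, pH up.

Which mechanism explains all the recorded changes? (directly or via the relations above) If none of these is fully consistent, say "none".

none

Per-candidate check:
(A) warming surface water — sediment load up miss; nitrate down match; pH up miss; algal biomass up match; bird nesting decline match; conductivity down miss; fish kill events miss
(B) algal bloom die-off — does not account for nitrate down, algal biomass up, bird nesting decline, conductivity down, fish kill events
(C) shoreline development — sediment load up match; nitrate down match; pH up match; algal biomass up miss; bird nesting decline match; conductivity down match; fish kill events match
(D) acid deposition event — sediment load up match; nitrate down miss; pH up miss; algal biomass up miss; bird nesting decline match; conductivity down match; fish kill events miss
(E) invasive grazer introduction — does not account for sediment load up, pH up, algal biomass up, bird nesting decline, conductivity down, fish kill events
(F) agricultural runoff — sediment load up match; nitrate down miss; pH up match; algal biomass up match; bird nesting decline match; conductivity down match; fish kill events match
(G) sediment plume from construction — does not account for nitrate down, bird nesting decline
No candidate is consistent with all observations.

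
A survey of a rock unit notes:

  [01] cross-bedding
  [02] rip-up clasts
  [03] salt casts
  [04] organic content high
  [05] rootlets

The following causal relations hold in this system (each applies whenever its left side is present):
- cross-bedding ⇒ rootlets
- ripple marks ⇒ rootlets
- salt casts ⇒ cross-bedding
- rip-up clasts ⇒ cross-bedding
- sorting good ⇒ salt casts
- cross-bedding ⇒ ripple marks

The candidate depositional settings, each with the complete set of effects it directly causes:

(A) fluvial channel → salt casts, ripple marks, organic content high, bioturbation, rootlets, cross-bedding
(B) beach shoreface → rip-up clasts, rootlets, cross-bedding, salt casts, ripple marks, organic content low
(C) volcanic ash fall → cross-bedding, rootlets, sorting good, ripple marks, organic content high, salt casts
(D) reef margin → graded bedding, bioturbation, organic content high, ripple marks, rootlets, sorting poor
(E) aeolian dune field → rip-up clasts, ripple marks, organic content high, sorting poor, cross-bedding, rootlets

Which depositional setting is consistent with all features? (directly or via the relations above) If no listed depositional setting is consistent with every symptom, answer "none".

Testing each hypothesis:
(A) fluvial channel — does not account for rip-up clasts
(B) beach shoreface — fails on organic content high (predicts organic content low, not organic content high)
(C) volcanic ash fall — cross-bedding ✓; rip-up clasts ✗; salt casts ✓; organic content high ✓; rootlets ✓
(D) reef margin — does not account for cross-bedding, rip-up clasts, salt casts
(E) aeolian dune field — cross-bedding ✓; rip-up clasts ✓; salt casts ✗; organic content high ✓; rootlets ✓
No candidate is consistent with all observations.

none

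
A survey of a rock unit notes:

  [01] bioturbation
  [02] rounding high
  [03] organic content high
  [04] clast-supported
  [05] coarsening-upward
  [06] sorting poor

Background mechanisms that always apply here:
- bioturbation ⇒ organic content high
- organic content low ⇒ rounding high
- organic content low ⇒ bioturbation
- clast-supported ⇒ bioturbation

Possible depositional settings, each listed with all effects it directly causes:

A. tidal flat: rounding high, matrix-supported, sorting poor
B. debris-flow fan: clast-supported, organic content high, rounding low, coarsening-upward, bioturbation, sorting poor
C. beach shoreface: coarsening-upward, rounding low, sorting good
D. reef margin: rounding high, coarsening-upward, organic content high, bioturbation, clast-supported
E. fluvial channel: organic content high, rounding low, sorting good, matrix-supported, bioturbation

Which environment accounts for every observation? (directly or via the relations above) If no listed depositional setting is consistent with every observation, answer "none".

Testing each hypothesis:
(A) tidal flat — bioturbation NO; rounding high yes; organic content high NO; clast-supported NO; coarsening-upward NO; sorting poor yes
(B) debris-flow fan — fails on rounding high (predicts rounding low, not rounding high)
(C) beach shoreface — bioturbation NO; rounding high NO; organic content high NO; clast-supported NO; coarsening-upward yes; sorting poor NO
(D) reef margin — bioturbation yes; rounding high yes; organic content high yes; clast-supported yes; coarsening-upward yes; sorting poor NO
(E) fluvial channel — bioturbation yes; rounding high NO; organic content high yes; clast-supported NO; coarsening-upward NO; sorting poor NO
Every candidate fails on at least one observation.

none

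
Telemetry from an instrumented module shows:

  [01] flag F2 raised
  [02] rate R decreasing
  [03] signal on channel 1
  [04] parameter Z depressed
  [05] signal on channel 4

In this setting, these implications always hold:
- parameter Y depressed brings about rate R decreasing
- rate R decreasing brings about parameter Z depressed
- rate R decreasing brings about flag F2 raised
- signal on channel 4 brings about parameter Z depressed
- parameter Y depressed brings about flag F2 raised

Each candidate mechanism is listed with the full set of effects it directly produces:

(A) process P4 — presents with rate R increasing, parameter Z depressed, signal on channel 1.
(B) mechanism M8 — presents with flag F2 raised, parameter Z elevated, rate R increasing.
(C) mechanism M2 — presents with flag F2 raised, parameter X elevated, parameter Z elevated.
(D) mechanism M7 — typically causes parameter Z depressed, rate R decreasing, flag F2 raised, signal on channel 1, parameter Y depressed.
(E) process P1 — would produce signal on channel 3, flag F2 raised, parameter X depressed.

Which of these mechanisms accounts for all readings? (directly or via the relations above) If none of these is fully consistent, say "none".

none

Per-candidate check:
(A) process P4 — fails on flag F2 raised, rate R decreasing, signal on channel 4 (predicts rate R increasing, not rate R decreasing)
(B) mechanism M8 — fails on rate R decreasing, signal on channel 1, parameter Z depressed, signal on channel 4 (predicts rate R increasing, not rate R decreasing; predicts parameter Z elevated, not parameter Z depressed)
(C) mechanism M2 — flag F2 raised +; rate R decreasing -; signal on channel 1 -; parameter Z depressed -; signal on channel 4 -
(D) mechanism M7 — flag F2 raised +; rate R decreasing +; signal on channel 1 +; parameter Z depressed +; signal on channel 4 -
(E) process P1 — flag F2 raised +; rate R decreasing -; signal on channel 1 -; parameter Z depressed -; signal on channel 4 -
None of the listed candidates fits everything.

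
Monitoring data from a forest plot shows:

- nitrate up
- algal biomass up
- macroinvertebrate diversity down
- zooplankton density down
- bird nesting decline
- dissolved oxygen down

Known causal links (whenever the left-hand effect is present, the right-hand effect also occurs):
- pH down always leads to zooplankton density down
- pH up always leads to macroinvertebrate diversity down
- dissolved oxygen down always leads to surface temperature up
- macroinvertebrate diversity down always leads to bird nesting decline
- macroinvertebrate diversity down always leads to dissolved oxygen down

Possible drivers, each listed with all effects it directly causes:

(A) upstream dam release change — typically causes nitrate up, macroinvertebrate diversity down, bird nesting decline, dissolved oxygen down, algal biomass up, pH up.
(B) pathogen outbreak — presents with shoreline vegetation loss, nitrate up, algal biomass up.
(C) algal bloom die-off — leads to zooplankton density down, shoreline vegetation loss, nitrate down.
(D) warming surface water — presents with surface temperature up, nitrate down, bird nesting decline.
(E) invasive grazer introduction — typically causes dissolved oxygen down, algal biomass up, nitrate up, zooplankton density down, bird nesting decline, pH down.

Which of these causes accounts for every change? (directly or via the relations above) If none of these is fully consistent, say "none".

Per-candidate check:
(A) upstream dam release change — does not account for zooplankton density down
(B) pathogen outbreak — nitrate up +; algal biomass up +; macroinvertebrate diversity down -; zooplankton density down -; bird nesting decline -; dissolved oxygen down -
(C) algal bloom die-off — nitrate up -; algal biomass up -; macroinvertebrate diversity down -; zooplankton density down +; bird nesting decline -; dissolved oxygen down -
(D) warming surface water — fails on nitrate up, algal biomass up, macroinvertebrate diversity down, zooplankton density down, dissolved oxygen down (predicts nitrate down, not nitrate up)
(E) invasive grazer introduction — does not account for macroinvertebrate diversity down
Every candidate fails on at least one observation.

none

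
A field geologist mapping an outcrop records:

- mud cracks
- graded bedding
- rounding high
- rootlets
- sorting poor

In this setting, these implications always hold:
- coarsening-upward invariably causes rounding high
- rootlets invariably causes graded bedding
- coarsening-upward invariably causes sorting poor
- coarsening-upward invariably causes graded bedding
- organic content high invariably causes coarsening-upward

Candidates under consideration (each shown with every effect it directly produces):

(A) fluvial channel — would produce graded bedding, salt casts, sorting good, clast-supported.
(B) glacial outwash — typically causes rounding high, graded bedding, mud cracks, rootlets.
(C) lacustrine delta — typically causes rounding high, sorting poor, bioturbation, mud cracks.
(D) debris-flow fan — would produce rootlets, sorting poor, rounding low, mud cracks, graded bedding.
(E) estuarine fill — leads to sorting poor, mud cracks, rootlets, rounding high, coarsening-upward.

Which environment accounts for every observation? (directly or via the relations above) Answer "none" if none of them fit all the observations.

For each candidate, compare predicted effects to what was observed:
(A) fluvial channel — mud cracks ✗; graded bedding ✓; rounding high ✗; rootlets ✗; sorting poor ✗
(B) glacial outwash — mud cracks ✓; graded bedding ✓; rounding high ✓; rootlets ✓; sorting poor ✗
(C) lacustrine delta — does not account for graded bedding, rootlets
(D) debris-flow fan — fails on rounding high (predicts rounding low, not rounding high)
(E) estuarine fill — accounts for every observation (graded bedding via coarsening-upward → graded bedding)
(E) alone accounts for all the evidence.

E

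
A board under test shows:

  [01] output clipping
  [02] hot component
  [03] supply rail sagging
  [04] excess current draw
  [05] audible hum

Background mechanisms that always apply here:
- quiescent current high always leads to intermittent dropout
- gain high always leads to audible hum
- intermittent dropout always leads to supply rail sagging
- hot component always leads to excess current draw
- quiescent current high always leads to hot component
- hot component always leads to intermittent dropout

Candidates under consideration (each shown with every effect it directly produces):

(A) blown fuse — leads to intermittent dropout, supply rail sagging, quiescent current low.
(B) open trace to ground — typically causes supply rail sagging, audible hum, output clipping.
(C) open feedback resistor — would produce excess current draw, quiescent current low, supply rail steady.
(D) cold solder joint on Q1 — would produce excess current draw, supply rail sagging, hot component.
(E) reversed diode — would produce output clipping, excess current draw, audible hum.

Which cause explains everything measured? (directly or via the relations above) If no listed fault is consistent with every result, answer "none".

none

Testing each hypothesis:
(A) blown fuse — output clipping -; hot component -; supply rail sagging +; excess current draw -; audible hum -
(B) open trace to ground — output clipping +; hot component -; supply rail sagging +; excess current draw -; audible hum +
(C) open feedback resistor — fails on output clipping, hot component, supply rail sagging, audible hum (predicts supply rail steady, not supply rail sagging)
(D) cold solder joint on Q1 — output clipping -; hot component +; supply rail sagging +; excess current draw +; audible hum -
(E) reversed diode — output clipping +; hot component -; supply rail sagging -; excess current draw +; audible hum +
None of the listed candidates fits everything.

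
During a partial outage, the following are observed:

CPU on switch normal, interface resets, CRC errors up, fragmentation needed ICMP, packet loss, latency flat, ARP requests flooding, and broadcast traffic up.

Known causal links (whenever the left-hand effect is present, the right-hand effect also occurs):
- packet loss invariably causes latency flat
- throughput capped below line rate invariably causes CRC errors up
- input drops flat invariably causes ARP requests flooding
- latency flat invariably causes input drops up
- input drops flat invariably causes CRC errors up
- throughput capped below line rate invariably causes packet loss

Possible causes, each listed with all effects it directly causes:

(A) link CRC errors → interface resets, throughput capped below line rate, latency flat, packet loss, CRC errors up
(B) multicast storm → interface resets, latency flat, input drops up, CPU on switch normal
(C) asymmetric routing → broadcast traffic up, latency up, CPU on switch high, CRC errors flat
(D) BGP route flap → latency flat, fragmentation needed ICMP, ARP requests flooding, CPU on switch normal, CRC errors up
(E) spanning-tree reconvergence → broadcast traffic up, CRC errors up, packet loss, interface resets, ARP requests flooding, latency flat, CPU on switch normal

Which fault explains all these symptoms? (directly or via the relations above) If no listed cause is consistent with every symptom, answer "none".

none

Testing each hypothesis:
(A) link CRC errors — does not account for CPU on switch normal, fragmentation needed ICMP, ARP requests flooding, broadcast traffic up
(B) multicast storm — CPU on switch normal match; interface resets match; CRC errors up miss; fragmentation needed ICMP miss; packet loss miss; latency flat match; ARP requests flooding miss; broadcast traffic up miss
(C) asymmetric routing — fails on CPU on switch normal, interface resets, CRC errors up, fragmentation needed ICMP, packet loss, latency flat, ARP requests flooding (predicts CPU on switch high, not CPU on switch normal; predicts CRC errors flat, not CRC errors up; predicts latency up, not latency flat)
(D) BGP route flap — does not account for interface resets, packet loss, broadcast traffic up
(E) spanning-tree reconvergence — CPU on switch normal match; interface resets match; CRC errors up match; fragmentation needed ICMP miss; packet loss match; latency flat match; ARP requests flooding match; broadcast traffic up match
None of the listed candidates fits everything.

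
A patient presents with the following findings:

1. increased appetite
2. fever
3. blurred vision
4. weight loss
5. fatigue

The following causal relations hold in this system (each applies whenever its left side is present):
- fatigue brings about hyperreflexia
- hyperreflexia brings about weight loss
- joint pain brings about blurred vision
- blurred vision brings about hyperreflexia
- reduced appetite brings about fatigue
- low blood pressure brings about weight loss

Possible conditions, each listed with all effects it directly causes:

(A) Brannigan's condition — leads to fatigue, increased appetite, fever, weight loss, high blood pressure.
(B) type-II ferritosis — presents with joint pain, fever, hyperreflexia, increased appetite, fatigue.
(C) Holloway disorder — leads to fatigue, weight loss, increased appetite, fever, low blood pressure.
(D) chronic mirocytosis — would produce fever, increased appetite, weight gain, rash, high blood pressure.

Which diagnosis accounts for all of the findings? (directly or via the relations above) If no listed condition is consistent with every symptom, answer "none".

B

For each candidate, compare predicted effects to what was observed:
(A) Brannigan's condition — does not account for blurred vision
(B) type-II ferritosis — increased appetite ✓; fever ✓; blurred vision ✓ (via joint pain → blurred vision); weight loss ✓ (via hyperreflexia → weight loss); fatigue ✓
(C) Holloway disorder — increased appetite ✓; fever ✓; blurred vision ✗; weight loss ✓; fatigue ✓
(D) chronic mirocytosis — fails on blurred vision, weight loss, fatigue (predicts weight gain, not weight loss)
(B) alone accounts for all the evidence.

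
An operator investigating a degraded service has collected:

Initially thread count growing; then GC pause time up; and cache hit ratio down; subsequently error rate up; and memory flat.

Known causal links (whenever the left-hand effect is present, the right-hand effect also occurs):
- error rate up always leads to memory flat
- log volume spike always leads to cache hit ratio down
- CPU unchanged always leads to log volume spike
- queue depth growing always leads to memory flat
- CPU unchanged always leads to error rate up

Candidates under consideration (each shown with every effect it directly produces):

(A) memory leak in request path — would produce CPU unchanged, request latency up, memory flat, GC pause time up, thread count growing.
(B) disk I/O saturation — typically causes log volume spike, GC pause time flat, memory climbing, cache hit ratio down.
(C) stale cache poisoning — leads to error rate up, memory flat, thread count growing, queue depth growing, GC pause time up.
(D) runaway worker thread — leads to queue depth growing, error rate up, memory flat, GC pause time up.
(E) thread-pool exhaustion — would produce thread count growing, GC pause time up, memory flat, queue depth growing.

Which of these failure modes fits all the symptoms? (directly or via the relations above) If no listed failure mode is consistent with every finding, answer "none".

Testing each hypothesis:
(A) memory leak in request path — accounts for every observation (cache hit ratio down via CPU unchanged → log volume spike → cache hit ratio down)
(B) disk I/O saturation — fails on thread count growing, GC pause time up, error rate up, memory flat (predicts GC pause time flat, not GC pause time up; predicts memory climbing, not memory flat)
(C) stale cache poisoning — does not account for cache hit ratio down
(D) runaway worker thread — thread count growing -; GC pause time up +; cache hit ratio down -; error rate up +; memory flat +
(E) thread-pool exhaustion — thread count growing +; GC pause time up +; cache hit ratio down -; error rate up -; memory flat +
(A) alone accounts for all the evidence.

A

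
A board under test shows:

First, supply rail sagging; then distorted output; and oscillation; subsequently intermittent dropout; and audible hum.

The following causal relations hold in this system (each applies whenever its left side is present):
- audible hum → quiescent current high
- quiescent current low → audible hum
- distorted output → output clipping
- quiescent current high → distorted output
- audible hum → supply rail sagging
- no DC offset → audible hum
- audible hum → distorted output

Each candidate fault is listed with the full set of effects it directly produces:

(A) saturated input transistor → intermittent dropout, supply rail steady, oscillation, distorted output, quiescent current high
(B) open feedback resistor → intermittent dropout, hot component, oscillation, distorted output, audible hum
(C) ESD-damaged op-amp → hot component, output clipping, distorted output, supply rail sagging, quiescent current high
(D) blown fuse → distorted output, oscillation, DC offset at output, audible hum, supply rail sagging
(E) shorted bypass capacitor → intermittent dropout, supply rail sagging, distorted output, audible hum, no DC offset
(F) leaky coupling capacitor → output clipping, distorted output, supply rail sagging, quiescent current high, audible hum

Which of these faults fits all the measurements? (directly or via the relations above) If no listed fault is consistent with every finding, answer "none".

B

Checking each candidate against the observations:
(A) saturated input transistor — supply rail sagging miss; distorted output match; oscillation match; intermittent dropout match; audible hum miss
(B) open feedback resistor — accounts for every observation (supply rail sagging through audible hum → supply rail sagging)
(C) ESD-damaged op-amp — does not account for oscillation, intermittent dropout, audible hum
(D) blown fuse — supply rail sagging match; distorted output match; oscillation match; intermittent dropout miss; audible hum match
(E) shorted bypass capacitor — does not account for oscillation
(F) leaky coupling capacitor — does not account for oscillation, intermittent dropout
(B) is the only candidate with no mismatches.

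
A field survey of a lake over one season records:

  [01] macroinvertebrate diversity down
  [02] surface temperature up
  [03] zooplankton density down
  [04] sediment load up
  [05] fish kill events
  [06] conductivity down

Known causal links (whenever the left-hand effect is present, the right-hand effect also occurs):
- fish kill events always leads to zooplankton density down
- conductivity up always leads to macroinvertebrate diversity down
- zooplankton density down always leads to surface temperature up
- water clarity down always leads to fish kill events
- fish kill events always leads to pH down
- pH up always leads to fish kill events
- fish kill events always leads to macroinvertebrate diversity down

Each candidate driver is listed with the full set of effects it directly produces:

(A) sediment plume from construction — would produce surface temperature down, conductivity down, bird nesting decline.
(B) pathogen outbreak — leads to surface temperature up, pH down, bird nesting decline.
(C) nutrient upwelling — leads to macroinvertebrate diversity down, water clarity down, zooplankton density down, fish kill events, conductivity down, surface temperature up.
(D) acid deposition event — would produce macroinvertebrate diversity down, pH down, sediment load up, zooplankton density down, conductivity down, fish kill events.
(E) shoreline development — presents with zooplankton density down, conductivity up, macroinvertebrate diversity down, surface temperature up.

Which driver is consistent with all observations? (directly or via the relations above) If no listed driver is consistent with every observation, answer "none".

D

For each candidate, compare predicted effects to what was observed:
(A) sediment plume from construction — fails on macroinvertebrate diversity down, surface temperature up, zooplankton density down, sediment load up, fish kill events (predicts surface temperature down, not surface temperature up)
(B) pathogen outbreak — macroinvertebrate diversity down NO; surface temperature up yes; zooplankton density down NO; sediment load up NO; fish kill events NO; conductivity down NO
(C) nutrient upwelling — macroinvertebrate diversity down yes; surface temperature up yes; zooplankton density down yes; sediment load up NO; fish kill events yes; conductivity down yes
(D) acid deposition event — macroinvertebrate diversity down yes; surface temperature up yes (through zooplankton density down → surface temperature up); zooplankton density down yes; sediment load up yes; fish kill events yes; conductivity down yes
(E) shoreline development — macroinvertebrate diversity down yes; surface temperature up yes; zooplankton density down yes; sediment load up NO; fish kill events NO; conductivity down NO
(D) is the only candidate with no mismatches.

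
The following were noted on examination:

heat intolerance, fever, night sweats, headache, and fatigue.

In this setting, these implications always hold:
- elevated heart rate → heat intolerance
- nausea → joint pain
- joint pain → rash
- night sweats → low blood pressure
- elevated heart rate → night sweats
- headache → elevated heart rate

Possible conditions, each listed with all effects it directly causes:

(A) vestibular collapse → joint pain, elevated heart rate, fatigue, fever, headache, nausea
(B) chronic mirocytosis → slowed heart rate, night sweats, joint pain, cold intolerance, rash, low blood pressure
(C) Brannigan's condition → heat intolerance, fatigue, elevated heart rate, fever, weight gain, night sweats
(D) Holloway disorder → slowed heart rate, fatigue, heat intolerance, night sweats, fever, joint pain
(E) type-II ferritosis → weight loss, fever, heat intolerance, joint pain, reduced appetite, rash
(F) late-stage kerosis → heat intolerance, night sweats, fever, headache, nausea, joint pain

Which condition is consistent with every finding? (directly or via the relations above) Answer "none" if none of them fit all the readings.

A

Checking each candidate against the observations:
(A) vestibular collapse — accounts for every observation (heat intolerance via elevated heart rate → heat intolerance)
(B) chronic mirocytosis — fails on heat intolerance, fever, headache, fatigue (predicts cold intolerance, not heat intolerance)
(C) Brannigan's condition — heat intolerance match; fever match; night sweats match; headache miss; fatigue match
(D) Holloway disorder — heat intolerance match; fever match; night sweats match; headache miss; fatigue match
(E) type-II ferritosis — does not account for night sweats, headache, fatigue
(F) late-stage kerosis — does not account for fatigue
(A) is the only candidate with no mismatches.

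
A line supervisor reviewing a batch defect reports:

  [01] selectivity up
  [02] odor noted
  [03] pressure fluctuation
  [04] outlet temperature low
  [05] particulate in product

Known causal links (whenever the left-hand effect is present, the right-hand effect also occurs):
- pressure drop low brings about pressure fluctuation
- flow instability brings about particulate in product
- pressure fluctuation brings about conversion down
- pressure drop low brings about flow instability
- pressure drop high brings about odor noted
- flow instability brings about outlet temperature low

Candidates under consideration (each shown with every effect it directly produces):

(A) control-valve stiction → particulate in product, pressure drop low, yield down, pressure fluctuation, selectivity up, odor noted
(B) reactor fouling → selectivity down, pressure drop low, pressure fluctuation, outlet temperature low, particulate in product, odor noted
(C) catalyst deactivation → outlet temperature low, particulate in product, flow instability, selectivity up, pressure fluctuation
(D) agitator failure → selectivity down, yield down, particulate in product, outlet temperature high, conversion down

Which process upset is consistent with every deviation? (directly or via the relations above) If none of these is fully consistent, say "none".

Checking each candidate against the observations:
(A) control-valve stiction — selectivity up +; odor noted +; pressure fluctuation +; outlet temperature low + (via pressure drop low → flow instability → outlet temperature low); particulate in product +
(B) reactor fouling — fails on selectivity up (predicts selectivity down, not selectivity up)
(C) catalyst deactivation — does not account for odor noted
(D) agitator failure — selectivity up -; odor noted -; pressure fluctuation -; outlet temperature low -; particulate in product +
(A) alone accounts for all the evidence.

A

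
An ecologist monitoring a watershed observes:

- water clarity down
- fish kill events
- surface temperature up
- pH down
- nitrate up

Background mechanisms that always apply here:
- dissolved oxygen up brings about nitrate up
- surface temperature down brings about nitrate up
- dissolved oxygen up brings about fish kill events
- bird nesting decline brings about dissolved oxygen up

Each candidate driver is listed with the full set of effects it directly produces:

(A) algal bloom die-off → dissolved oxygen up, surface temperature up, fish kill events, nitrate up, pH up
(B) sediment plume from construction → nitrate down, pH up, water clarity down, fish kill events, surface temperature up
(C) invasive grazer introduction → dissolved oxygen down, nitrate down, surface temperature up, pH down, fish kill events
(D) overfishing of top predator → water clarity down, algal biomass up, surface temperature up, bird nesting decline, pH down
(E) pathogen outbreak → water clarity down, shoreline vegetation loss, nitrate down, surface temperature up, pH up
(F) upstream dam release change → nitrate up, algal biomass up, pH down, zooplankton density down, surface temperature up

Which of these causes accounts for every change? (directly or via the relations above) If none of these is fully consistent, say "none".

Per-candidate check:
(A) algal bloom die-off — fails on water clarity down, pH down (predicts pH up, not pH down)
(B) sediment plume from construction — water clarity down match; fish kill events match; surface temperature up match; pH down miss; nitrate up miss
(C) invasive grazer introduction — water clarity down miss; fish kill events match; surface temperature up match; pH down match; nitrate up miss
(D) overfishing of top predator — water clarity down match; fish kill events match (by bird nesting decline → dissolved oxygen up → fish kill events); surface temperature up match; pH down match; nitrate up match (by bird nesting decline → dissolved oxygen up → nitrate up)
(E) pathogen outbreak — fails on fish kill events, pH down, nitrate up (predicts pH up, not pH down; predicts nitrate down, not nitrate up)
(F) upstream dam release change — does not account for water clarity down, fish kill events
(D) alone accounts for all the evidence.

D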